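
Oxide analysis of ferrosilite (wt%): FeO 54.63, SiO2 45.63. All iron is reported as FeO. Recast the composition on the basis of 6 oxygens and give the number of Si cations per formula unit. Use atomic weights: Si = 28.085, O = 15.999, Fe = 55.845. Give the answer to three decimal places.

FeO: 54.63/71.844 = 0.76040 mol → 0.76040 mol Fe, 0.76040 mol O.
SiO2: 45.63/60.083 = 0.75945 mol → 0.75945 mol Si, 1.51890 mol O.
Total oxygen = 2.27930 mol. Normalization factor = 6/2.27930 = 2.63239.
Si per 6 O = 0.75945 × 2.63239 = 1.999.

1.999 Si apfu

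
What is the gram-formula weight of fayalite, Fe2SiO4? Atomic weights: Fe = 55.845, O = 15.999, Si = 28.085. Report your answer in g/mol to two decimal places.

203.77 g/mol

M = 2*55.845 + 1*28.085 + 4*15.999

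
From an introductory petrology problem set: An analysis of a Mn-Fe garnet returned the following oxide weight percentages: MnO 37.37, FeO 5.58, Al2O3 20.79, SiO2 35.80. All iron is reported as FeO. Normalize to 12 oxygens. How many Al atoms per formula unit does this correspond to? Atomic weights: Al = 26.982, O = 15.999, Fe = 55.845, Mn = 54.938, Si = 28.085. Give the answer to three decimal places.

37.37 wt% MnO ÷ 70.937 g/mol = 0.52681 mol, giving 0.52681 Mn and 0.52681 O.
5.58 wt% FeO ÷ 71.844 g/mol = 0.07767 mol, giving 0.07767 Fe and 0.07767 O.
20.79 wt% Al2O3 ÷ 101.961 g/mol = 0.20390 mol, giving 0.40780 Al and 0.61170 O.
35.80 wt% SiO2 ÷ 60.083 g/mol = 0.59584 mol, giving 0.59584 Si and 1.19168 O.
Oxygen sums to 2.40786; scaling by 12/2.40786 = 4.98368 puts the formula on 12 O.
Al: 0.40780 × 4.98368 = 2.032 atoms per formula unit.

2.032 Al apfu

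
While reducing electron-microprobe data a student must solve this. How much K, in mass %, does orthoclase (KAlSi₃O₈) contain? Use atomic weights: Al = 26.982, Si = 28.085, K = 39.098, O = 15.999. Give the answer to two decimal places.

Molar mass of KAlSi₃O₈: 1×39.098 + 1×26.982 + 3×28.085 + 8×15.999 = 278.327 g/mol.
Mass of K per formula unit: 1 × 39.098 = 39.098 g.
Weight fraction K = 39.098 / 278.327 = 0.1405.

14.05 mass %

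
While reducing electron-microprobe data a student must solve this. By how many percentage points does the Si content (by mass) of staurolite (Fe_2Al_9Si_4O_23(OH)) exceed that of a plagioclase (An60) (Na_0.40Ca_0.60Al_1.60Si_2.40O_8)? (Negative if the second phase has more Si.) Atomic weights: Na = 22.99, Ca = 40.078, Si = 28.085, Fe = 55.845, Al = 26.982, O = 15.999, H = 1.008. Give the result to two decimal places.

M(Fe_2Al_9Si_4O_23(OH)) = 851.852 g/mol, so wt% Si = 112.340/851.852 × 100 = 13.19%.
M(Na_0.40Ca_0.60Al_1.60Si_2.40O_8) = 271.810 g/mol, so wt% Si = 67.404/271.810 × 100 = 24.80%.
13.19 − 24.80 = -11.61 pp.

-11.61 percentage points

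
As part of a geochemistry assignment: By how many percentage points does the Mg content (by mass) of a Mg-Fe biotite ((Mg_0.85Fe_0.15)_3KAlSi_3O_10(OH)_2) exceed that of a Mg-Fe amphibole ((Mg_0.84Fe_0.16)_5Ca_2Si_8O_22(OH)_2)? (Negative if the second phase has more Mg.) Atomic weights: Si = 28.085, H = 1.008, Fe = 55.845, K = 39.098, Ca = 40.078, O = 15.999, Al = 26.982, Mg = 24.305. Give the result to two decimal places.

First mineral: 61.978 g Mg in 431.447 g formula = 14.37 wt% Mg.
Second mineral: 102.081 g Mg in 837.585 g formula = 12.19 wt% Mg.
14.37% − 12.19% gives a difference of 2.18 percentage points.

2.18 percentage points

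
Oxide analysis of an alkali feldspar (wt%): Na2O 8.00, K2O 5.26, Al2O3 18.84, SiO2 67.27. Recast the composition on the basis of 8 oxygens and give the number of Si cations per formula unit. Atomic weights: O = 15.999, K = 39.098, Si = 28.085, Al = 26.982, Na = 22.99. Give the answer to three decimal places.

8.00 wt% Na2O ÷ 61.979 g/mol = 0.12908 mol, giving 0.25816 Na and 0.12908 O.
5.26 wt% K2O ÷ 94.195 g/mol = 0.05584 mol, giving 0.11168 K and 0.05584 O.
18.84 wt% Al2O3 ÷ 101.961 g/mol = 0.18478 mol, giving 0.36956 Al and 0.55434 O.
67.27 wt% SiO2 ÷ 60.083 g/mol = 1.11962 mol, giving 1.11962 Si and 2.23924 O.
Oxygen sums to 2.97850; scaling by 8/2.97850 = 2.68592 puts the formula on 8 O.
Si: 1.11962 × 2.68592 = 3.007 atoms per formula unit.

3.007 Si apfu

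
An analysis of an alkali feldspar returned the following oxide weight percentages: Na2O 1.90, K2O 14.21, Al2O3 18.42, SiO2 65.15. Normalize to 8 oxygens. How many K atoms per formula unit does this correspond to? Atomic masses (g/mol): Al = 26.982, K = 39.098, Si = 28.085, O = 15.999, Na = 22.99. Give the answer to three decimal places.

0.835 K apfu

Na2O: 1.90/61.979 = 0.03066 mol → 0.06132 mol Na, 0.03066 mol O.
K2O: 14.21/94.195 = 0.15086 mol → 0.30172 mol K, 0.15086 mol O.
Al2O3: 18.42/101.961 = 0.18066 mol → 0.36132 mol Al, 0.54198 mol O.
SiO2: 65.15/60.083 = 1.08433 mol → 1.08433 mol Si, 2.16866 mol O.
Total oxygen = 2.89216 mol. Normalization factor = 8/2.89216 = 2.76610.
K per 8 O = 0.30172 × 2.76610 = 0.835.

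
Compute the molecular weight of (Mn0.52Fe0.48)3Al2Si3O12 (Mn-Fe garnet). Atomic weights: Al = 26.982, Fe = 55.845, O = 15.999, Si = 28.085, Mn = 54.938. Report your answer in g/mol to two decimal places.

496.33 g/mol

The formula mass is the sum 1.56(54.938) + 1.44(55.845) + 2(26.982) + 3(28.085) + 12(15.999).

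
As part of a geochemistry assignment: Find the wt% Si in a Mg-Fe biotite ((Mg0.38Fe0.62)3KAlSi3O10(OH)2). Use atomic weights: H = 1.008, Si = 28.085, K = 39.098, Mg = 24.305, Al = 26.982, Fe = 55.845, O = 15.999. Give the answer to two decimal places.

17.70 wt%

M((Mg0.38Fe0.62)3KAlSi3O10(OH)2) = 475.918 g/mol.
Si contributes 3 × 28.085 = 84.255 g per mole.
84.255/475.918 = 0.1770 → 17.70%.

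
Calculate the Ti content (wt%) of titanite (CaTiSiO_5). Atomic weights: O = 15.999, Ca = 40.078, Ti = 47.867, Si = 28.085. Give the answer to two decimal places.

24.42 wt%

M(CaTiSiO_5) = 196.025 g/mol.
Ti contributes 1 × 47.867 = 47.867 g per mole.
47.867/196.025 = 0.2442 → 24.42%.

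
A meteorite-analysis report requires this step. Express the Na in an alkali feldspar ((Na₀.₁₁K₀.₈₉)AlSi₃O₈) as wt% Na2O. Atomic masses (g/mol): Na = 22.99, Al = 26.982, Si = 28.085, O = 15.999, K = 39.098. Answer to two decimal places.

1.23 wt%

Molar mass of (Na₀.₁₁K₀.₈₉)AlSi₃O₈ = 0.11*22.99 + 0.89*39.098 + 1*26.982 + 3*28.085 + 8*15.999 = 276.555 g/mol.
Each formula unit contains 0.11 Na, equivalent to 0.11/2 = 0.0550 mol Na2O.
M(Na2O) = 2×22.99 + 1×15.999 = 61.979 g/mol.
Mass of Na2O per formula unit = 0.0550 × 61.979 = 3.409 g.
Na2O wt% = 3.409 / 276.555 × 100 = 1.23%.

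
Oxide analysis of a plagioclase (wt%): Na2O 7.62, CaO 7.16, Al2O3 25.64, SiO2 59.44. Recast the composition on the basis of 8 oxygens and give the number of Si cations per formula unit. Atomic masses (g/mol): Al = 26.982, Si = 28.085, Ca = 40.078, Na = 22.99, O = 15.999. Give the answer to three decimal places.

2.653 Si apfu

Na2O: 7.62/61.979 = 0.12294 mol → 0.24588 mol Na, 0.12294 mol O.
CaO: 7.16/56.077 = 0.12768 mol → 0.12768 mol Ca, 0.12768 mol O.
Al2O3: 25.64/101.961 = 0.25147 mol → 0.50294 mol Al, 0.75441 mol O.
SiO2: 59.44/60.083 = 0.98930 mol → 0.98930 mol Si, 1.97860 mol O.
Total oxygen = 2.98363 mol. Normalization factor = 8/2.98363 = 2.68130.
Si per 8 O = 0.98930 × 2.68130 = 2.653.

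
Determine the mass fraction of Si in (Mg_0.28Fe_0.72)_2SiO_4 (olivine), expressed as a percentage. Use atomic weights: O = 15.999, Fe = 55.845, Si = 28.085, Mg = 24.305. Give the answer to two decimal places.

15.09 wt%

Molar mass of (Mg_0.28Fe_0.72)_2SiO_4: 0.56*24.305 + 1.44*55.845 + 1*28.085 + 4*15.999 = 186.109 g/mol.
Mass of Si per formula unit: 1 × 28.085 = 28.085 g.
Weight fraction Si = 28.085 / 186.109 = 0.1509.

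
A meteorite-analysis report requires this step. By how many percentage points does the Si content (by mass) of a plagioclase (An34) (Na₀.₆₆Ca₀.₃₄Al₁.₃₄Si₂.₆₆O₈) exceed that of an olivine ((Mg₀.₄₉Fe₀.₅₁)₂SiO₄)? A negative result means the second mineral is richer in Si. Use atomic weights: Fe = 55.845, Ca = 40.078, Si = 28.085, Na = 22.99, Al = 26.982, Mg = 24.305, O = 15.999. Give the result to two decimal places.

11.66 percentage points

First mineral: 74.706 g Si in 267.654 g formula = 27.91 wt% Si.
Second mineral: 28.085 g Si in 172.862 g formula = 16.25 wt% Si.
27.91% − 16.25% gives a difference of 11.66 percentage points.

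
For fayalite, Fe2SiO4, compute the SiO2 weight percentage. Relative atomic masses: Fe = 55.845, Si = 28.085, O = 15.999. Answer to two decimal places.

M(Fe2SiO4) = 203.771 g/mol; M(SiO2) = 60.083 g/mol.
Moles SiO2 per formula unit = 1 Si ÷ 1 = 1.0000.
SiO2 fraction = (1.0000 × 60.083) / 203.771 = 60.083/203.771 = 0.2949.

29.49 wt%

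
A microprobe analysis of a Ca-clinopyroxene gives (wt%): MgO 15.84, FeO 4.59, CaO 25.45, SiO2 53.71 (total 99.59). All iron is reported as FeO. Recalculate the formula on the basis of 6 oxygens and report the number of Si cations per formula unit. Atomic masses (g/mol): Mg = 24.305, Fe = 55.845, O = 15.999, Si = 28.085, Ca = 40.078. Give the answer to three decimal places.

1.988 Si apfu

MgO (M=40.304): mol = 0.39301; Mg = 0.39301, O = 0.39301.
FeO (M=71.844): mol = 0.06389; Fe = 0.06389, O = 0.06389.
CaO (M=56.077): mol = 0.45384; Ca = 0.45384, O = 0.45384.
SiO2 (M=60.083): mol = 0.89393; Si = 0.89393, O = 1.78786.
ΣO = 2.69860; factor = 6/ΣO = 2.22338.
Si apfu = 0.89393 × 2.22338 = 1.988.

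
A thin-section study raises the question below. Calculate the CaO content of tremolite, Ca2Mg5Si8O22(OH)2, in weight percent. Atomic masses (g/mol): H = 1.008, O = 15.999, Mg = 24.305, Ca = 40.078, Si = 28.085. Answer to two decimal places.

13.81 wt%

M(Ca2Mg5Si8O22(OH)2) = 812.353 g/mol; M(CaO) = 56.077 g/mol.
Moles CaO per formula unit = 2 Ca ÷ 1 = 2.0000.
CaO fraction = (2.0000 × 56.077) / 812.353 = 112.154/812.353 = 0.1381.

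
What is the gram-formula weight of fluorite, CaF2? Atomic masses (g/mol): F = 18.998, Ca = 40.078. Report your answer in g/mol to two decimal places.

78.07 g/mol

The formula mass is the sum 1*40.078 + 2*18.998.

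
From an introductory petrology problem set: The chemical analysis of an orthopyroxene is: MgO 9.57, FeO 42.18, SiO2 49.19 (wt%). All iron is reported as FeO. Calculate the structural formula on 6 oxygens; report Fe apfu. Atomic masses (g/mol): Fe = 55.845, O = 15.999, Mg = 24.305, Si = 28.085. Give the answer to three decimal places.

MgO (M=40.304): mol = 0.23745; Mg = 0.23745, O = 0.23745.
FeO (M=71.844): mol = 0.58711; Fe = 0.58711, O = 0.58711.
SiO2 (M=60.083): mol = 0.81870; Si = 0.81870, O = 1.63740.
ΣO = 2.46196; factor = 6/ΣO = 2.43708.
Fe apfu = 0.58711 × 2.43708 = 1.431.

1.431 Fe apfu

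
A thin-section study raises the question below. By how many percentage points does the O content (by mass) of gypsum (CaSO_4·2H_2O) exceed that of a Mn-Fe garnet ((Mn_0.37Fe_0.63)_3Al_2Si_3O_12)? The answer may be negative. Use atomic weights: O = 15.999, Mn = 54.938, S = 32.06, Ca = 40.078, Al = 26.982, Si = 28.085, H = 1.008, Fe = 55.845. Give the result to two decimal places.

O in CaSO_4·2H_2O: molar mass 172.164 g/mol; 6×15.999 = 95.994 g → 55.76 wt%.
O in (Mn_0.37Fe_0.63)_3Al_2Si_3O_12: molar mass 496.735 g/mol; 12×15.999 = 191.988 g → 38.65 wt%.
Difference = 55.76 − 38.65 = 17.11 percentage points.

17.11 percentage points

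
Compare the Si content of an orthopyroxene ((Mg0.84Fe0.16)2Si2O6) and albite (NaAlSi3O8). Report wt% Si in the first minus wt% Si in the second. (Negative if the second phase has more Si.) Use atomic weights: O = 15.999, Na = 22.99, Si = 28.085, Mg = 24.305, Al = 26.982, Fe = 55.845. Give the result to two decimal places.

-5.49 percentage points

First mineral: 56.170 g Si in 210.867 g formula = 26.64 wt% Si.
Second mineral: 84.255 g Si in 262.219 g formula = 32.13 wt% Si.
26.64% − 32.13% gives a difference of -5.49 percentage points.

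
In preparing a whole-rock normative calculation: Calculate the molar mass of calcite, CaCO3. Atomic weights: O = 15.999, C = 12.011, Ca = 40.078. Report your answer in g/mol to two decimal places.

Ca: 1 × 40.078 = 40.0780
C: 1 × 12.011 = 12.0110
O: 3 × 15.999 = 47.9970
Summing the contributions gives the formula mass.

100.09 g/mol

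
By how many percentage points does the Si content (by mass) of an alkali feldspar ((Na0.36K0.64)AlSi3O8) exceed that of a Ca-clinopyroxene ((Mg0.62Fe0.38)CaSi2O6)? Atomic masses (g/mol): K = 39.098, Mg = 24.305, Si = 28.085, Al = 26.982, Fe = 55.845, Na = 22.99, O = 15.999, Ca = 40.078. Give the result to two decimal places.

M((Na0.36K0.64)AlSi3O8) = 272.528 g/mol, so wt% Si = 84.255/272.528 × 100 = 30.92%.
M((Mg0.62Fe0.38)CaSi2O6) = 228.532 g/mol, so wt% Si = 56.170/228.532 × 100 = 24.58%.
30.92 − 24.58 = 6.34 pp.

6.34 percentage points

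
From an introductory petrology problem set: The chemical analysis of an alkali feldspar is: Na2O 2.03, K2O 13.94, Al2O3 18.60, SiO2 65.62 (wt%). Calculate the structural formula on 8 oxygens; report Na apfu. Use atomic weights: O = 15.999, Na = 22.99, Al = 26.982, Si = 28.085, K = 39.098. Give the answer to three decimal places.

2.03 wt% Na2O ÷ 61.979 g/mol = 0.03275 mol, giving 0.06550 Na and 0.03275 O.
13.94 wt% K2O ÷ 94.195 g/mol = 0.14799 mol, giving 0.29598 K and 0.14799 O.
18.60 wt% Al2O3 ÷ 101.961 g/mol = 0.18242 mol, giving 0.36484 Al and 0.54726 O.
65.62 wt% SiO2 ÷ 60.083 g/mol = 1.09216 mol, giving 1.09216 Si and 2.18432 O.
Oxygen sums to 2.91232; scaling by 8/2.91232 = 2.74695 puts the formula on 8 O.
Na: 0.06550 × 2.74695 = 0.180 atoms per formula unit.

0.180 Na apfu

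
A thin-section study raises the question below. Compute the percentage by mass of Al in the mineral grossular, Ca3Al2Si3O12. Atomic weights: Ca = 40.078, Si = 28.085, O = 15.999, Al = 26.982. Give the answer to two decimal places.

M(Ca3Al2Si3O12) = 450.441 g/mol.
Al contributes 2 × 26.982 = 53.964 g per mole.
53.964/450.441 = 0.1198 → 11.98%.

11.98 weight percent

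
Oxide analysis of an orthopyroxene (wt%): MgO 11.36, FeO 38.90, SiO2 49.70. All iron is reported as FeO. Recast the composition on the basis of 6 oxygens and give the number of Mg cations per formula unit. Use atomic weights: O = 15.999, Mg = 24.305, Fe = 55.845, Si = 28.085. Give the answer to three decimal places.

11.36 wt% MgO ÷ 40.304 g/mol = 0.28186 mol, giving 0.28186 Mg and 0.28186 O.
38.90 wt% FeO ÷ 71.844 g/mol = 0.54145 mol, giving 0.54145 Fe and 0.54145 O.
49.70 wt% SiO2 ÷ 60.083 g/mol = 0.82719 mol, giving 0.82719 Si and 1.65438 O.
Oxygen sums to 2.47769; scaling by 6/2.47769 = 2.42161 puts the formula on 6 O.
Mg: 0.28186 × 2.42161 = 0.683 atoms per formula unit.

0.683 Mg apfu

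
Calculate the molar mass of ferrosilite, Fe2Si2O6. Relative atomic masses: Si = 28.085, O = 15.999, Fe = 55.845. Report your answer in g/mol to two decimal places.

263.85 g/mol

M = 2*55.845 + 2*28.085 + 6*15.999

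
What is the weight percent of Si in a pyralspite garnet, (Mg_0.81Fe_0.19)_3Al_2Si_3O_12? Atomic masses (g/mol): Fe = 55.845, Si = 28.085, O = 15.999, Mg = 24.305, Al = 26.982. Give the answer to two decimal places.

20.01 weight percent

Formula mass = 2.43×24.305 + 0.57×55.845 + 2×26.982 + 3×28.085 + 12×15.999 = 421.100 g/mol, of which 84.255 g is Si.
So Si makes up 84.255/421.100 = 0.2001 of the mass, i.e. 20.01%.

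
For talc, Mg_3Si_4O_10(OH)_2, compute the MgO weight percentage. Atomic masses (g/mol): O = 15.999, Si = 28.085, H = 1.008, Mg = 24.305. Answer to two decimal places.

31.88 wt%

Molar mass of Mg_3Si_4O_10(OH)_2 = 3*24.305 + 4*28.085 + 12*15.999 + 2*1.008 = 379.259 g/mol.
Each formula unit contains 3 Mg, equivalent to 3/1 = 3.0000 mol MgO.
M(MgO) = 1×24.305 + 1×15.999 = 40.304 g/mol.
Mass of MgO per formula unit = 3.0000 × 40.304 = 120.912 g.
MgO wt% = 120.912 / 379.259 × 100 = 31.88%.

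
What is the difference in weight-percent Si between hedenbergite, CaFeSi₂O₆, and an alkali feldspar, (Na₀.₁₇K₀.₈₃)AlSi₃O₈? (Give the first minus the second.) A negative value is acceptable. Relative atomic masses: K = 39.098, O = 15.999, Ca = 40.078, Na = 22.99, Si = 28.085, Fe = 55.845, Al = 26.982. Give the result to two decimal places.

M(CaFeSi₂O₆) = 248.087 g/mol, so wt% Si = 56.170/248.087 × 100 = 22.64%.
M((Na₀.₁₇K₀.₈₃)AlSi₃O₈) = 275.589 g/mol, so wt% Si = 84.255/275.589 × 100 = 30.57%.
22.64 − 30.57 = -7.93 pp.

-7.93 percentage points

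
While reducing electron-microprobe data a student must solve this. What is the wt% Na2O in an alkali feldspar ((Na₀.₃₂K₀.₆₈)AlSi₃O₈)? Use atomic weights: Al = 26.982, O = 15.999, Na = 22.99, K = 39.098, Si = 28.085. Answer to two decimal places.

Formula mass = 273.172 g/mol.
0.32 Na → 0.1600 mol Na2O per formula unit; M(Na2O) = 61.979, so Na2O mass = 9.917 g.
9.917/273.172 × 100 = 3.63 wt%.

3.63 wt%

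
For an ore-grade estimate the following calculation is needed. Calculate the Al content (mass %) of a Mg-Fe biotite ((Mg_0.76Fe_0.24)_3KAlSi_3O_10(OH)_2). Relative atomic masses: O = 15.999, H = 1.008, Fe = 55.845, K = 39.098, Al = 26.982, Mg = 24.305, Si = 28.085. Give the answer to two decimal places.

6.13 mass %

Molar mass of (Mg_0.76Fe_0.24)_3KAlSi_3O_10(OH)_2: 2.28*24.305 + 0.72*55.845 + 1*39.098 + 1*26.982 + 3*28.085 + 12*15.999 + 2*1.008 = 439.963 g/mol.
Mass of Al per formula unit: 1 × 26.982 = 26.982 g.
Weight fraction Al = 26.982 / 439.963 = 0.0613.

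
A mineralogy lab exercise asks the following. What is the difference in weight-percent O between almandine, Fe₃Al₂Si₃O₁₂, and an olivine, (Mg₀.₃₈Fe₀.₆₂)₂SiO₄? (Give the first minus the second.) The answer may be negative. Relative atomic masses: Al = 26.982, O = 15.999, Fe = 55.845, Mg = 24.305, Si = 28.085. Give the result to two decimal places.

M(Fe₃Al₂Si₃O₁₂) = 497.742 g/mol, so wt% O = 191.988/497.742 × 100 = 38.57%.
M((Mg₀.₃₈Fe₀.₆₂)₂SiO₄) = 179.801 g/mol, so wt% O = 63.996/179.801 × 100 = 35.59%.
38.57 − 35.59 = 2.98 pp.

2.98 percentage points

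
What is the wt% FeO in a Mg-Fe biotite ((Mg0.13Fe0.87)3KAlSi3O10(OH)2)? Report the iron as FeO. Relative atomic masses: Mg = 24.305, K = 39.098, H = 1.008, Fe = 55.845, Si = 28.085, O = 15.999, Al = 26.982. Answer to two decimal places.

M((Mg0.13Fe0.87)3KAlSi3O10(OH)2) = 499.573 g/mol; M(FeO) = 71.844 g/mol.
Moles FeO per formula unit = 2.61 Fe ÷ 1 = 2.6100.
FeO fraction = (2.6100 × 71.844) / 499.573 = 187.513/499.573 = 0.3753.

37.53 wt%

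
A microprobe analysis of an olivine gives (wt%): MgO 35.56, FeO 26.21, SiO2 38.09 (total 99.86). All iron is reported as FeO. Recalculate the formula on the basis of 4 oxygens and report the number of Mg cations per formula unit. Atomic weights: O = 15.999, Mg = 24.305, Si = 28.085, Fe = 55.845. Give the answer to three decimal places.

MgO: 35.56/40.304 = 0.88229 mol → 0.88229 mol Mg, 0.88229 mol O.
FeO: 26.21/71.844 = 0.36482 mol → 0.36482 mol Fe, 0.36482 mol O.
SiO2: 38.09/60.083 = 0.63396 mol → 0.63396 mol Si, 1.26792 mol O.
Total oxygen = 2.51503 mol. Normalization factor = 4/2.51503 = 1.59044.
Mg per 4 O = 0.88229 × 1.59044 = 1.403.

1.403 Mg apfu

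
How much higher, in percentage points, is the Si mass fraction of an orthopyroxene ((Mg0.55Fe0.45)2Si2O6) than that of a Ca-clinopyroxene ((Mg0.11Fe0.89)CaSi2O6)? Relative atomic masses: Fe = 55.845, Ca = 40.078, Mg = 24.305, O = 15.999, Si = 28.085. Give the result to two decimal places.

First mineral: 56.170 g Si in 229.160 g formula = 24.51 wt% Si.
Second mineral: 56.170 g Si in 244.618 g formula = 22.96 wt% Si.
24.51% − 22.96% gives a difference of 1.55 percentage points.

1.55 percentage points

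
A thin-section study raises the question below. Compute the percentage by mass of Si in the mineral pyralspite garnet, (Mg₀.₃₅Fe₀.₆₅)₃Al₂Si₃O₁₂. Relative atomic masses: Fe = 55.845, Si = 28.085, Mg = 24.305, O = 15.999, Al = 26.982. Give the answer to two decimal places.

Molar mass of (Mg₀.₃₅Fe₀.₆₅)₃Al₂Si₃O₁₂: 1.05·24.305 + 1.95·55.845 + 2·26.982 + 3·28.085 + 12·15.999 = 464.625 g/mol.
Mass of Si per formula unit: 3 × 28.085 = 84.255 g.
Weight fraction Si = 84.255 / 464.625 = 0.1813.

18.13 wt%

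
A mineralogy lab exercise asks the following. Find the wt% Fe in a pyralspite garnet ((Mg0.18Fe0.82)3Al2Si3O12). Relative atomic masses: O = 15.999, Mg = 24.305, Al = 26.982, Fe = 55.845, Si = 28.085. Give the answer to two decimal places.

M((Mg0.18Fe0.82)3Al2Si3O12) = 480.710 g/mol.
Fe contributes 2.46 × 55.845 = 137.379 g per mole.
137.379/480.710 = 0.2858 → 28.58%.

28.58 weight percent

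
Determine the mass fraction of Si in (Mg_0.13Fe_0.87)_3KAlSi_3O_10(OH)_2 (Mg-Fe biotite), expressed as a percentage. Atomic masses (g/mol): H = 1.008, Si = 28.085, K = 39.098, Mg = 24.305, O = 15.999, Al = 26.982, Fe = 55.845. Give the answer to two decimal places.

16.87 weight percent

Molar mass of (Mg_0.13Fe_0.87)_3KAlSi_3O_10(OH)_2: 0.39×24.305 + 2.61×55.845 + 1×39.098 + 1×26.982 + 3×28.085 + 12×15.999 + 2×1.008 = 499.573 g/mol.
Mass of Si per formula unit: 3 × 28.085 = 84.255 g.
Weight fraction Si = 84.255 / 499.573 = 0.1687.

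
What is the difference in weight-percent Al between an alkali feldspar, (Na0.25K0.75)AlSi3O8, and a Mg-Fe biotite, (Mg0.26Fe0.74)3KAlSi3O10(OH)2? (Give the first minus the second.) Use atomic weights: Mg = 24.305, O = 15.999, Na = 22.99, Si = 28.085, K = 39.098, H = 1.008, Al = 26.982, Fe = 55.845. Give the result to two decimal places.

M((Na0.25K0.75)AlSi3O8) = 274.300 g/mol, so wt% Al = 26.982/274.300 × 100 = 9.84%.
M((Mg0.26Fe0.74)3KAlSi3O10(OH)2) = 487.273 g/mol, so wt% Al = 26.982/487.273 × 100 = 5.54%.
9.84 − 5.54 = 4.30 pp.

4.30 percentage points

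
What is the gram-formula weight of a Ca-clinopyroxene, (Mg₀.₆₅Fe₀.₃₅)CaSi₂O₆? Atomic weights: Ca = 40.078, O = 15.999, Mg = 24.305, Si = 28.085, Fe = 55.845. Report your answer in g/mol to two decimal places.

227.59 g/mol

M = 0.65(24.305) + 0.35(55.845) + 1(40.078) + 2(28.085) + 6(15.999)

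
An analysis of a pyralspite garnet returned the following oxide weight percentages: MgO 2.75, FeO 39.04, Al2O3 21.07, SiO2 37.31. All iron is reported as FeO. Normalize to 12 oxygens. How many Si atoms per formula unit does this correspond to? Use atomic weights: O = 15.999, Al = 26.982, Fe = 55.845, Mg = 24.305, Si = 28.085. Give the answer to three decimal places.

3.013 Si apfu

MgO (M=40.304): mol = 0.06823; Mg = 0.06823, O = 0.06823.
FeO (M=71.844): mol = 0.54340; Fe = 0.54340, O = 0.54340.
Al2O3 (M=101.961): mol = 0.20665; Al = 0.41330, O = 0.61995.
SiO2 (M=60.083): mol = 0.62097; Si = 0.62097, O = 1.24194.
ΣO = 2.47352; factor = 12/ΣO = 4.85139.
Si apfu = 0.62097 × 4.85139 = 3.013.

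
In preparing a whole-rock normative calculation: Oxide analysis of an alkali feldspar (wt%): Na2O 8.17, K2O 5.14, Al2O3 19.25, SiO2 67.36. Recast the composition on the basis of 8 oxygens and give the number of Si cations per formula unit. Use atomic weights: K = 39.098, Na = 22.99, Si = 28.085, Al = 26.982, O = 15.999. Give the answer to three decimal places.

2.995 Si apfu

Na2O (M=61.979): mol = 0.13182; Na = 0.26364, O = 0.13182.
K2O (M=94.195): mol = 0.05457; K = 0.10914, O = 0.05457.
Al2O3 (M=101.961): mol = 0.18880; Al = 0.37760, O = 0.56640.
SiO2 (M=60.083): mol = 1.12112; Si = 1.12112, O = 2.24224.
ΣO = 2.99503; factor = 8/ΣO = 2.67109.
Si apfu = 1.12112 × 2.67109 = 2.995.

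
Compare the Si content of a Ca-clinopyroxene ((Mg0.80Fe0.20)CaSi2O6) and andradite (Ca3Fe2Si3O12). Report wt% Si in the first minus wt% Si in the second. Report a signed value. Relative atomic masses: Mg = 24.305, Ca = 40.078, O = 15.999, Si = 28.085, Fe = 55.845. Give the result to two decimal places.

8.62 percentage points

M((Mg0.80Fe0.20)CaSi2O6) = 222.855 g/mol, so wt% Si = 56.170/222.855 × 100 = 25.20%.
M(Ca3Fe2Si3O12) = 508.167 g/mol, so wt% Si = 84.255/508.167 × 100 = 16.58%.
25.20 − 16.58 = 8.62 pp.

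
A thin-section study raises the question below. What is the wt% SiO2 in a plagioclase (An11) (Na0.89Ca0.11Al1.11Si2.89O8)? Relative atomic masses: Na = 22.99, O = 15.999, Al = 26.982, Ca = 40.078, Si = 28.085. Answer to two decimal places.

65.78 wt%

M(Na0.89Ca0.11Al1.11Si2.89O8) = 263.977 g/mol; M(SiO2) = 60.083 g/mol.
Moles SiO2 per formula unit = 2.89 Si ÷ 1 = 2.8900.
SiO2 fraction = (2.8900 × 60.083) / 263.977 = 173.640/263.977 = 0.6578.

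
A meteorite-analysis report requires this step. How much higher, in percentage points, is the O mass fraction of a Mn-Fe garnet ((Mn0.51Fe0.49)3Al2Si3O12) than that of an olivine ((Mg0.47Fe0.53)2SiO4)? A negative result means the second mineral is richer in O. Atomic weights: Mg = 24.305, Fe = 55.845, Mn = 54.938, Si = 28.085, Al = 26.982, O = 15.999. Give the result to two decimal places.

First mineral: 191.988 g O in 496.354 g formula = 38.68 wt% O.
Second mineral: 63.996 g O in 174.123 g formula = 36.75 wt% O.
38.68% − 36.75% gives a difference of 1.93 percentage points.

1.93 percentage points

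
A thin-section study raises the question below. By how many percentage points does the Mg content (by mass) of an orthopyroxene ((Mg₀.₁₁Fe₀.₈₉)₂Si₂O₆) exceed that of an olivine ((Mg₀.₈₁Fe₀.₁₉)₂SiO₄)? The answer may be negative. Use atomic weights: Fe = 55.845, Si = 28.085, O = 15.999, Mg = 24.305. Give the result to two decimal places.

-23.71 percentage points

M((Mg₀.₁₁Fe₀.₈₉)₂Si₂O₆) = 256.915 g/mol, so wt% Mg = 5.347/256.915 × 100 = 2.08%.
M((Mg₀.₈₁Fe₀.₁₉)₂SiO₄) = 152.676 g/mol, so wt% Mg = 39.374/152.676 × 100 = 25.79%.
2.08 − 25.79 = -23.71 pp.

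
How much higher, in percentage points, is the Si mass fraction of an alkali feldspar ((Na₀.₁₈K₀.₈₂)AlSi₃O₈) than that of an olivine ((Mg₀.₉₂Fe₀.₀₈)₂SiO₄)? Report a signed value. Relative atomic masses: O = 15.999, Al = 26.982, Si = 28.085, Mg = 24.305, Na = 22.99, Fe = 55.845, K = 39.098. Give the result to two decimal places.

11.32 percentage points

First mineral: 84.255 g Si in 275.428 g formula = 30.59 wt% Si.
Second mineral: 28.085 g Si in 145.737 g formula = 19.27 wt% Si.
30.59% − 19.27% gives a difference of 11.32 percentage points.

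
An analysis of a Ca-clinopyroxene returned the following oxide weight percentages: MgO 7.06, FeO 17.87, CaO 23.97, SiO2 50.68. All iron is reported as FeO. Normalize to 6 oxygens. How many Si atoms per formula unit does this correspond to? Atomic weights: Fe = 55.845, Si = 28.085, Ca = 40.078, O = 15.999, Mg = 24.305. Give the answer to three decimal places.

1.994 Si apfu

7.06 wt% MgO ÷ 40.304 g/mol = 0.17517 mol, giving 0.17517 Mg and 0.17517 O.
17.87 wt% FeO ÷ 71.844 g/mol = 0.24873 mol, giving 0.24873 Fe and 0.24873 O.
23.97 wt% CaO ÷ 56.077 g/mol = 0.42745 mol, giving 0.42745 Ca and 0.42745 O.
50.68 wt% SiO2 ÷ 60.083 g/mol = 0.84350 mol, giving 0.84350 Si and 1.68700 O.
Oxygen sums to 2.53835; scaling by 6/2.53835 = 2.36374 puts the formula on 6 O.
Si: 0.84350 × 2.36374 = 1.994 atoms per formula unit.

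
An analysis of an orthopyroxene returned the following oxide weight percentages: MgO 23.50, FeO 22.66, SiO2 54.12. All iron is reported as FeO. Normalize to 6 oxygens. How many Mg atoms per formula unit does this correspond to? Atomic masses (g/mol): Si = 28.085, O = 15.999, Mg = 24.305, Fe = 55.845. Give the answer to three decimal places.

1.296 Mg apfu

23.50 wt% MgO ÷ 40.304 g/mol = 0.58307 mol, giving 0.58307 Mg and 0.58307 O.
22.66 wt% FeO ÷ 71.844 g/mol = 0.31541 mol, giving 0.31541 Fe and 0.31541 O.
54.12 wt% SiO2 ÷ 60.083 g/mol = 0.90075 mol, giving 0.90075 Si and 1.80150 O.
Oxygen sums to 2.69998; scaling by 6/2.69998 = 2.22224 puts the formula on 6 O.
Mg: 0.58307 × 2.22224 = 1.296 atoms per formula unit.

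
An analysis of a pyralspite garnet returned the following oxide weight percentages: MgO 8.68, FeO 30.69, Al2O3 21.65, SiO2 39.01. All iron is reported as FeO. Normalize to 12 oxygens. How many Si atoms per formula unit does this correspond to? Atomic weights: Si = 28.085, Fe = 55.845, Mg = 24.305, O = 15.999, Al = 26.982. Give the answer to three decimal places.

3.022 Si apfu

MgO: 8.68/40.304 = 0.21536 mol → 0.21536 mol Mg, 0.21536 mol O.
FeO: 30.69/71.844 = 0.42718 mol → 0.42718 mol Fe, 0.42718 mol O.
Al2O3: 21.65/101.961 = 0.21234 mol → 0.42468 mol Al, 0.63702 mol O.
SiO2: 39.01/60.083 = 0.64927 mol → 0.64927 mol Si, 1.29854 mol O.
Total oxygen = 2.57810 mol. Normalization factor = 12/2.57810 = 4.65459.
Si per 12 O = 0.64927 × 4.65459 = 3.022.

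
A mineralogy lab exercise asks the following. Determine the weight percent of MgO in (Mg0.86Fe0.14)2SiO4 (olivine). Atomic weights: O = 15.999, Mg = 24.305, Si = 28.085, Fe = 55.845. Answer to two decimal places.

Molar mass of (Mg0.86Fe0.14)2SiO4 = 1.72×24.305 + 0.28×55.845 + 1×28.085 + 4×15.999 = 149.522 g/mol.
Each formula unit contains 1.72 Mg, equivalent to 1.72/1 = 1.7200 mol MgO.
M(MgO) = 1×24.305 + 1×15.999 = 40.304 g/mol.
Mass of MgO per formula unit = 1.7200 × 40.304 = 69.323 g.
MgO wt% = 69.323 / 149.522 × 100 = 46.36%.

46.36 wt%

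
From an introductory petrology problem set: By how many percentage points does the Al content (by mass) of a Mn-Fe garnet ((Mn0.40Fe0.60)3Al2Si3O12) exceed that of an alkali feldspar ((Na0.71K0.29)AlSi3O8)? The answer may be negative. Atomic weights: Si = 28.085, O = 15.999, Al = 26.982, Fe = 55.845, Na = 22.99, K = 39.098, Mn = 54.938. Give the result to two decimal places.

0.76 percentage points

Al in (Mn0.40Fe0.60)3Al2Si3O12: molar mass 496.654 g/mol; 2×26.982 = 53.964 g → 10.87 wt%.
Al in (Na0.71K0.29)AlSi3O8: molar mass 266.890 g/mol; 1×26.982 = 26.982 g → 10.11 wt%.
Difference = 10.87 − 10.11 = 0.76 percentage points.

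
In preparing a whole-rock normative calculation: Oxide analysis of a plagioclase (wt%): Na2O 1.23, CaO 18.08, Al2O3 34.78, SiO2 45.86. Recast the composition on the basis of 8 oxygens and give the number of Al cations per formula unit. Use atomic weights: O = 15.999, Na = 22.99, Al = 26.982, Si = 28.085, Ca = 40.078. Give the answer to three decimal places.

1.887 Al apfu

1.23 wt% Na2O ÷ 61.979 g/mol = 0.01985 mol, giving 0.03970 Na and 0.01985 O.
18.08 wt% CaO ÷ 56.077 g/mol = 0.32241 mol, giving 0.32241 Ca and 0.32241 O.
34.78 wt% Al2O3 ÷ 101.961 g/mol = 0.34111 mol, giving 0.68222 Al and 1.02333 O.
45.86 wt% SiO2 ÷ 60.083 g/mol = 0.76328 mol, giving 0.76328 Si and 1.52656 O.
Oxygen sums to 2.89215; scaling by 8/2.89215 = 2.76611 puts the formula on 8 O.
Al: 0.68222 × 2.76611 = 1.887 atoms per formula unit.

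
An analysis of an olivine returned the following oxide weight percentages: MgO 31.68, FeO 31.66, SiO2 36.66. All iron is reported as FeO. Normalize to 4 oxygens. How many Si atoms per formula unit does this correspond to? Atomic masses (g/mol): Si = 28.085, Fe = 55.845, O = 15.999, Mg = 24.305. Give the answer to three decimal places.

31.68 wt% MgO ÷ 40.304 g/mol = 0.78603 mol, giving 0.78603 Mg and 0.78603 O.
31.66 wt% FeO ÷ 71.844 g/mol = 0.44068 mol, giving 0.44068 Fe and 0.44068 O.
36.66 wt% SiO2 ÷ 60.083 g/mol = 0.61016 mol, giving 0.61016 Si and 1.22032 O.
Oxygen sums to 2.44703; scaling by 4/2.44703 = 1.63463 puts the formula on 4 O.
Si: 0.61016 × 1.63463 = 0.997 atoms per formula unit.

0.997 Si apfu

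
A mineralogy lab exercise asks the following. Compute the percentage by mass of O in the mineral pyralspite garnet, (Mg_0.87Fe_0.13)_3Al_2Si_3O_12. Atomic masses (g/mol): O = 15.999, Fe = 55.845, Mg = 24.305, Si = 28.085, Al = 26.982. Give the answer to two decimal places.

M((Mg_0.87Fe_0.13)_3Al_2Si_3O_12) = 415.423 g/mol.
O contributes 12 × 15.999 = 191.988 g per mole.
191.988/415.423 = 0.4622 → 46.22%.

46.22 mass %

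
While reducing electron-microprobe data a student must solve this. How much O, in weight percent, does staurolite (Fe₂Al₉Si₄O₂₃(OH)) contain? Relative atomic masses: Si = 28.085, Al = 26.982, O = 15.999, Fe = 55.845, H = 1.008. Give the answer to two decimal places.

Formula mass = 2×55.845 + 9×26.982 + 4×28.085 + 24×15.999 + 1×1.008 = 851.852 g/mol, of which 383.976 g is O.
So O makes up 383.976/851.852 = 0.4508 of the mass, i.e. 45.08%.

45.08 weight percent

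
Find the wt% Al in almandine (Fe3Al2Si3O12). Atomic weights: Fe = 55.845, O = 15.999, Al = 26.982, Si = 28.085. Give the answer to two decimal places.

Formula mass = 3×55.845 + 2×26.982 + 3×28.085 + 12×15.999 = 497.742 g/mol, of which 53.964 g is Al.
So Al makes up 53.964/497.742 = 0.1084 of the mass, i.e. 10.84%.

10.84 wt%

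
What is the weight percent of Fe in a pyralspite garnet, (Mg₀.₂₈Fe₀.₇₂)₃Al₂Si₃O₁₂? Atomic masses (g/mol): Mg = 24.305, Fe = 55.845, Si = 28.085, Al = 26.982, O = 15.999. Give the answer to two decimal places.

25.60 weight percent

Molar mass of (Mg₀.₂₈Fe₀.₇₂)₃Al₂Si₃O₁₂: 0.84·24.305 + 2.16·55.845 + 2·26.982 + 3·28.085 + 12·15.999 = 471.248 g/mol.
Mass of Fe per formula unit: 2.16 × 55.845 = 120.625 g.
Weight fraction Fe = 120.625 / 471.248 = 0.2560.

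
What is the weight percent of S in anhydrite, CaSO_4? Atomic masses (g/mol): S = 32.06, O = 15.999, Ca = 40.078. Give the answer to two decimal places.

M(CaSO_4) = 136.134 g/mol.
S contributes 1 × 32.06 = 32.060 g per mole.
32.060/136.134 = 0.2355 → 23.55%.

23.55 wt%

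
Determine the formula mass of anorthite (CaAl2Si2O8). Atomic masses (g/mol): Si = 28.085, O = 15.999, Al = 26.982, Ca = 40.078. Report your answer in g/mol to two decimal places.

278.20 g/mol

The formula mass is the sum 1×40.078 + 2×26.982 + 2×28.085 + 8×15.999.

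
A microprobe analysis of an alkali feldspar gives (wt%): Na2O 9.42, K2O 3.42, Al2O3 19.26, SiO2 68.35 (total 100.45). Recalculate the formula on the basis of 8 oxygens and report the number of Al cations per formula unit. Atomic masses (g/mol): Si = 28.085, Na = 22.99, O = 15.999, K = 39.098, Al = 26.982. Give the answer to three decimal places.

0.997 Al apfu

Na2O: 9.42/61.979 = 0.15199 mol → 0.30398 mol Na, 0.15199 mol O.
K2O: 3.42/94.195 = 0.03631 mol → 0.07262 mol K, 0.03631 mol O.
Al2O3: 19.26/101.961 = 0.18890 mol → 0.37780 mol Al, 0.56670 mol O.
SiO2: 68.35/60.083 = 1.13759 mol → 1.13759 mol Si, 2.27518 mol O.
Total oxygen = 3.03018 mol. Normalization factor = 8/3.03018 = 2.64011.
Al per 8 O = 0.37780 × 2.64011 = 0.997.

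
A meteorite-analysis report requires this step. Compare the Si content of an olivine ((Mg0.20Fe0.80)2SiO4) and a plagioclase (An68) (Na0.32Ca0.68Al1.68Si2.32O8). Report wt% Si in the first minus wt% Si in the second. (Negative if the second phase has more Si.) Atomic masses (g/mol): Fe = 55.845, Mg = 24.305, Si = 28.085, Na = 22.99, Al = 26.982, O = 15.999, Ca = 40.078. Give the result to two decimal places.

-9.17 percentage points

Si in (Mg0.20Fe0.80)2SiO4: molar mass 191.155 g/mol; 1×28.085 = 28.085 g → 14.69 wt%.
Si in Na0.32Ca0.68Al1.68Si2.32O8: molar mass 273.089 g/mol; 2.32×28.085 = 65.157 g → 23.86 wt%.
Difference = 14.69 − 23.86 = -9.17 percentage points.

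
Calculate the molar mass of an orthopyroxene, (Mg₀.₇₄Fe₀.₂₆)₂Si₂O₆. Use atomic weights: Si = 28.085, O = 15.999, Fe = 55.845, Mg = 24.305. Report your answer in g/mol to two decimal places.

217.17 g/mol

Mg: 1.48 × 24.305 = 35.9714
Fe: 0.52 × 55.845 = 29.0394
Si: 2 × 28.085 = 56.1700
O: 6 × 15.999 = 95.9940
Summing the contributions gives the formula mass.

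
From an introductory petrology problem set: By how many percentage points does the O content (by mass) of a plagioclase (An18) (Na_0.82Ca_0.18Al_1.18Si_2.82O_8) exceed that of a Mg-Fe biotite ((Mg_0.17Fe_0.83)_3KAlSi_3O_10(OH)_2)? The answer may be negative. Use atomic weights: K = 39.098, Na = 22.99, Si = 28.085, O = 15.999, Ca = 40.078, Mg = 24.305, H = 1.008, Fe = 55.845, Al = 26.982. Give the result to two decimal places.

O in Na_0.82Ca_0.18Al_1.18Si_2.82O_8: molar mass 265.096 g/mol; 8×15.999 = 127.992 g → 48.28 wt%.
O in (Mg_0.17Fe_0.83)_3KAlSi_3O_10(OH)_2: molar mass 495.789 g/mol; 12×15.999 = 191.988 g → 38.72 wt%.
Difference = 48.28 − 38.72 = 9.56 percentage points.

9.56 percentage points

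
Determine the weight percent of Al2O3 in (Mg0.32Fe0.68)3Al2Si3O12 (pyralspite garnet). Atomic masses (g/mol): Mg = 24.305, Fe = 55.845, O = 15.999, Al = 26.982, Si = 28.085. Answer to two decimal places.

21.81 wt%

Formula mass = 467.464 g/mol.
2 Al → 1.0000 mol Al2O3 per formula unit; M(Al2O3) = 101.961, so Al2O3 mass = 101.961 g.
101.961/467.464 × 100 = 21.81 wt%.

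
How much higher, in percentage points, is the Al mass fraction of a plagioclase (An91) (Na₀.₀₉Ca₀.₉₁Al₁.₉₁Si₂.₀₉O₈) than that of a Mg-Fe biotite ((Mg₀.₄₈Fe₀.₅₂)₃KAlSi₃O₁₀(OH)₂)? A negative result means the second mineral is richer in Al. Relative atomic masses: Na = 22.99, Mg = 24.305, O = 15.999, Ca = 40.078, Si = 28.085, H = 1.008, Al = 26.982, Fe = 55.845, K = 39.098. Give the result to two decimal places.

12.84 percentage points

Al in Na₀.₀₉Ca₀.₉₁Al₁.₉₁Si₂.₀₉O₈: molar mass 276.765 g/mol; 1.91×26.982 = 51.536 g → 18.62 wt%.
Al in (Mg₀.₄₈Fe₀.₅₂)₃KAlSi₃O₁₀(OH)₂: molar mass 466.456 g/mol; 1×26.982 = 26.982 g → 5.78 wt%.
Difference = 18.62 − 5.78 = 12.84 percentage points.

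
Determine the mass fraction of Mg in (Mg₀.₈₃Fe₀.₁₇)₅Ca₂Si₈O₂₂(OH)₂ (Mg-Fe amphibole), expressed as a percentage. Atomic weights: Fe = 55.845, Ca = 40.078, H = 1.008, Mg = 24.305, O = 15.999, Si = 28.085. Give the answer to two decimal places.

12.02 mass %

M((Mg₀.₈₃Fe₀.₁₇)₅Ca₂Si₈O₂₂(OH)₂) = 839.162 g/mol.
Mg contributes 4.15 × 24.305 = 100.866 g per mole.
100.866/839.162 = 0.1202 → 12.02%.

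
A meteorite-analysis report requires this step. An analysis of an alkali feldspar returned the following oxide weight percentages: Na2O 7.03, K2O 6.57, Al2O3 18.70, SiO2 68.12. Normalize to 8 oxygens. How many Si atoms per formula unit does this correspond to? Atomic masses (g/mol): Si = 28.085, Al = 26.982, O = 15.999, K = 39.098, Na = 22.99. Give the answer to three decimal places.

3.022 Si apfu

Na2O (M=61.979): mol = 0.11343; Na = 0.22686, O = 0.11343.
K2O (M=94.195): mol = 0.06975; K = 0.13950, O = 0.06975.
Al2O3 (M=101.961): mol = 0.18340; Al = 0.36680, O = 0.55020.
SiO2 (M=60.083): mol = 1.13376; Si = 1.13376, O = 2.26752.
ΣO = 3.00090; factor = 8/ΣO = 2.66587.
Si apfu = 1.13376 × 2.66587 = 3.022.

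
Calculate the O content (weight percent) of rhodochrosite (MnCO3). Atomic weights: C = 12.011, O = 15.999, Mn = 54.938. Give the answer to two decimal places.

Formula mass = 1*54.938 + 1*12.011 + 3*15.999 = 114.946 g/mol, of which 47.997 g is O.
So O makes up 47.997/114.946 = 0.4176 of the mass, i.e. 41.76%.

41.76 weight percent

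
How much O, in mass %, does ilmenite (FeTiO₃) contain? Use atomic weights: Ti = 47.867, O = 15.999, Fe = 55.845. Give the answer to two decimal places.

31.64 mass %

Formula mass = 1*55.845 + 1*47.867 + 3*15.999 = 151.709 g/mol, of which 47.997 g is O.
So O makes up 47.997/151.709 = 0.3164 of the mass, i.e. 31.64%.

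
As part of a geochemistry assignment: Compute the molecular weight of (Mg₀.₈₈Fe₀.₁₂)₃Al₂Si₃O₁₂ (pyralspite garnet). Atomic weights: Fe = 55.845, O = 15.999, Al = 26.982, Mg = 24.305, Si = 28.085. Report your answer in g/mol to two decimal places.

414.48 g/mol

Mg: 2.64 × 24.305 = 64.1652
Fe: 0.36 × 55.845 = 20.1042
Al: 2 × 26.982 = 53.9640
Si: 3 × 28.085 = 84.2550
O: 12 × 15.999 = 191.9880
Summing the contributions gives the formula mass.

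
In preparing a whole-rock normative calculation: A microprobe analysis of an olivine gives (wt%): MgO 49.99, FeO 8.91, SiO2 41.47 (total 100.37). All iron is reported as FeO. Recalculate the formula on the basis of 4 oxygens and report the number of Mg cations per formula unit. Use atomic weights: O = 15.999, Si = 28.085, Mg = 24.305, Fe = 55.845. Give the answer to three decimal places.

1.808 Mg apfu

49.99 wt% MgO ÷ 40.304 g/mol = 1.24032 mol, giving 1.24032 Mg and 1.24032 O.
8.91 wt% FeO ÷ 71.844 g/mol = 0.12402 mol, giving 0.12402 Fe and 0.12402 O.
41.47 wt% SiO2 ÷ 60.083 g/mol = 0.69021 mol, giving 0.69021 Si and 1.38042 O.
Oxygen sums to 2.74476; scaling by 4/2.74476 = 1.45732 puts the formula on 4 O.
Mg: 1.24032 × 1.45732 = 1.808 atoms per formula unit.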